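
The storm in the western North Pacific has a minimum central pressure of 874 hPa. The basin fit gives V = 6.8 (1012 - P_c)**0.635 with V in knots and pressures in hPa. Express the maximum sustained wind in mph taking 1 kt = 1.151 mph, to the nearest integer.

179 mph

ΔP = 1012 − 874 = 138 hPa.
V ≈ 6.8 × 138^0.635 = 6.8 × 22.847 ≈ 155.357 kt.
155.357 × 1.151 ≈ 178.82 mph → 179 mph.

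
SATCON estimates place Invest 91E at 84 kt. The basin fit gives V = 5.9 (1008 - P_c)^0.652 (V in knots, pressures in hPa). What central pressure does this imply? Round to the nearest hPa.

ΔP = (V / 5.9)^(1/0.652) = (84/5.9)^1.534.
84/5.9 = 14.237; 14.237^1.534 ≈ 58.76 hPa.
P_c = 1008 − 58.76 = 949.24 ≈ 949 hPa.

949 hPa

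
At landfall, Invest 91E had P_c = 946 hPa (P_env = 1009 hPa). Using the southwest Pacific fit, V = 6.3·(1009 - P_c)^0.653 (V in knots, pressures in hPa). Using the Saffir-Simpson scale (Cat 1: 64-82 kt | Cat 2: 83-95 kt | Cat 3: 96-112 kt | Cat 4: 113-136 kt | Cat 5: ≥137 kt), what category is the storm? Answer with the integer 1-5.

2

ΔP = 1009 − 946 = 63 hPa.
V ≈ 6.3 × 63^0.653 = 6.3 × 14.96 ≈ 94 kt.
94 kt falls in the Category 2 band.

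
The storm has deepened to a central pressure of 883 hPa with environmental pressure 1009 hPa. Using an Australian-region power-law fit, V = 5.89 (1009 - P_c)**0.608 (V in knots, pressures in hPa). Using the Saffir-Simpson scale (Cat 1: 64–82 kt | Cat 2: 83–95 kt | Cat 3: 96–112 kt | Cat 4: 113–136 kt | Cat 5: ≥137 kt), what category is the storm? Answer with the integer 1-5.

ΔP = 1009 − 883 = 126 hPa.
V ≈ 5.89 × 126^0.608 = 5.89 × 18.92 ≈ 111 kt.
111 kt falls in the Category 3 band.

3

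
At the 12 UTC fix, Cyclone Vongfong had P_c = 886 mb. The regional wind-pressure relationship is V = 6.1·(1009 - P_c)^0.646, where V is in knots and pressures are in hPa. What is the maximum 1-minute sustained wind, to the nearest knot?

ΔP = 1009 − 886 = 123 mb.
123^0.646 ≈ 22.391.
V ≈ 6.1 × 22.391 ≈ 136.6 kt.

137 kt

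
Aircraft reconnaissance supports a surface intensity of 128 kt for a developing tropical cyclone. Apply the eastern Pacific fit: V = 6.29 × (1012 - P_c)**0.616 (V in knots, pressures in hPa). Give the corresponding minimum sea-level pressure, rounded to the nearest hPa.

879 hPa

ΔP = (V / 6.29)^(1/0.616) = (128/6.29)^1.623.
128/6.29 = 20.350; 20.350^1.623 ≈ 133.13 hPa.
P_c = 1012 − 133.13 = 878.87 ≈ 879 hPa.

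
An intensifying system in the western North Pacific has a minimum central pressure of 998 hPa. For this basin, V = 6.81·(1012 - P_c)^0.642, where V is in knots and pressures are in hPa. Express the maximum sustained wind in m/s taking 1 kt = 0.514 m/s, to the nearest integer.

19 m/s

ΔP = 1012 − 998 = 14 hPa.
V ≈ 6.81 × 14^0.642 = 6.81 × 5.443 ≈ 37.065 kt.
37.065 × 0.514 ≈ 19.05 m/s → 19 m/s.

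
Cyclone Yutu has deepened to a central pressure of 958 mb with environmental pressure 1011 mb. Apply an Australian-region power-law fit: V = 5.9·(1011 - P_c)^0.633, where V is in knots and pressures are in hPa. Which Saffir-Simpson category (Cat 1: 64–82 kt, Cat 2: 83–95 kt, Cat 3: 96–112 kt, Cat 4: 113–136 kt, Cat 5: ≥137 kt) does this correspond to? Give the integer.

1

ΔP = 1011 − 958 = 53 mb.
V ≈ 5.9 × 53^0.633 = 5.9 × 12.34 ≈ 73 kt.
73 kt falls in the Category 1 band.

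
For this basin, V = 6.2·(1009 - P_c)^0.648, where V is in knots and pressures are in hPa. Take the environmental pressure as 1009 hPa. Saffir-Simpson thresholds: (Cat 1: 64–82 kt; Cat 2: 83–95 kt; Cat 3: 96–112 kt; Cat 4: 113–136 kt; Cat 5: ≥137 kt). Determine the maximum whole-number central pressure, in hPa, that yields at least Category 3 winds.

940 hPa

Category 3 begins at V = 96 kt.
Required ΔP = (96/6.2)^(1/0.648) = 15.484^1.543 ≈ 68.59 hPa.
P_c ≤ 1009 − 68.59 = 940.41, so the highest integer P_c is 940 hPa.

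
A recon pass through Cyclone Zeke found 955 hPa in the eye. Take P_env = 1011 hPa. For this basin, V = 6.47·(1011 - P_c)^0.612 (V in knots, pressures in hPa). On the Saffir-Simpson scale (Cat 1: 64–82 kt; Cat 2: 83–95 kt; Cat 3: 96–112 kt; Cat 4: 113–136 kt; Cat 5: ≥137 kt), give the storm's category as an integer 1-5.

1

ΔP = 1011 − 955 = 56 hPa.
V ≈ 6.47 × 56^0.612 = 6.47 × 11.75 ≈ 76 kt.
76 kt falls in the Category 1 band.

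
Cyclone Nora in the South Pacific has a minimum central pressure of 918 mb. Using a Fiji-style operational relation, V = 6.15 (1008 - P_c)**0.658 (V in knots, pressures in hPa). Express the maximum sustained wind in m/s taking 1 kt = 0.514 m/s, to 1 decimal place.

ΔP = 1008 − 918 = 90 mb.
V ≈ 6.15 × 90^0.658 = 6.15 × 19.315 ≈ 118.786 kt.
118.786 × 0.514 ≈ 61.06 m/s → 61.1 m/s.

61.1 m/s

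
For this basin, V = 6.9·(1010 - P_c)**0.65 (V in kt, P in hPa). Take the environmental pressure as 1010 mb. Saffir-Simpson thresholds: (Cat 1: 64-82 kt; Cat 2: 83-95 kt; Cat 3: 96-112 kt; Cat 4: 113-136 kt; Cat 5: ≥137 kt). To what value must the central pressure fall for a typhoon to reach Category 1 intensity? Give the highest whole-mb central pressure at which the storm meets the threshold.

Category 1 begins at V = 64 kt.
Required ΔP = (64/6.9)^(1/0.65) = 9.275^1.538 ≈ 30.78 mb.
P_c ≤ 1010 − 30.78 = 979.22, so the highest integer P_c is 979 mb.

979 mb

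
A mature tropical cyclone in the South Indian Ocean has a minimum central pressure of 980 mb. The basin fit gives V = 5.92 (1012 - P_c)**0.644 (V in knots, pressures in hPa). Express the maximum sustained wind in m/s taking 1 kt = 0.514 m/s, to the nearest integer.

ΔP = 1012 − 980 = 32 mb.
V ≈ 5.92 × 32^0.644 = 5.92 × 9.318 ≈ 55.162 kt.
55.162 × 0.514 ≈ 28.35 m/s → 28 m/s.

28 m/s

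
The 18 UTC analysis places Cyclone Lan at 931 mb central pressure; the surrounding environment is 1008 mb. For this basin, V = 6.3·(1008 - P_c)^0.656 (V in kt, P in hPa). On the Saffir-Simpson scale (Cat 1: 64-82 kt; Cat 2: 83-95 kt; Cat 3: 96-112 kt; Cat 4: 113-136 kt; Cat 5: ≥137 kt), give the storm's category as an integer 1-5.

ΔP = 1008 − 931 = 77 mb.
V ≈ 6.3 × 77^0.656 = 6.3 × 17.28 ≈ 109 kt.
109 kt falls in the Category 3 band.

3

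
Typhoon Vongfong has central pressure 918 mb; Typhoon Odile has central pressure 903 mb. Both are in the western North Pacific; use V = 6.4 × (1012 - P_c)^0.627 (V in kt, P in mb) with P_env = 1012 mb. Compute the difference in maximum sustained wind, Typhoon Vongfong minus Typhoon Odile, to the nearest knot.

Typhoon Vongfong: ΔP = 94; V ≈ 6.4 × 94^0.627 ≈ 110.49 kt.
Typhoon Odile: ΔP = 109; V ≈ 6.4 × 109^0.627 ≈ 121.24 kt.
Difference ≈ 110.49 − 121.24 = -10.75 → -11 kt.

-11 kt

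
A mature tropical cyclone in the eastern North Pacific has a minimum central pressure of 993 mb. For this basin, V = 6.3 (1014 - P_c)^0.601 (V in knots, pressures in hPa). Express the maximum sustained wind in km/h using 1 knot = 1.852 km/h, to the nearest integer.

73 km/h

ΔP = 1014 − 993 = 21 mb.
V ≈ 6.3 × 21^0.601 = 6.3 × 6.232 ≈ 39.264 kt.
39.264 × 1.852 ≈ 72.72 km/h → 73 km/h.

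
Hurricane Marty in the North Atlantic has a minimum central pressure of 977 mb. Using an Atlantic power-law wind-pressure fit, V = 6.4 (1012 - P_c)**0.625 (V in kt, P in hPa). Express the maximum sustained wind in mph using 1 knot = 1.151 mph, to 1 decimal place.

ΔP = 1012 − 977 = 35 mb.
V ≈ 6.4 × 35^0.625 = 6.4 × 9.227 ≈ 59.050 kt.
59.050 × 1.151 ≈ 67.97 mph → 68.0 mph.

68.0 mph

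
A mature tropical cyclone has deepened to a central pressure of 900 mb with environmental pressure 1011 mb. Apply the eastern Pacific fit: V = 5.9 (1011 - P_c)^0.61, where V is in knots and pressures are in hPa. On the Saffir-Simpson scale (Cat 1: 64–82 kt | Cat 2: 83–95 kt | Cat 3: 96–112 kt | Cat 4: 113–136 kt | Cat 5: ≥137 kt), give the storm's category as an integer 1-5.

3

ΔP = 1011 − 900 = 111 mb.
V ≈ 5.9 × 111^0.61 = 5.9 × 17.69 ≈ 104 kt.
104 kt falls in the Category 3 band.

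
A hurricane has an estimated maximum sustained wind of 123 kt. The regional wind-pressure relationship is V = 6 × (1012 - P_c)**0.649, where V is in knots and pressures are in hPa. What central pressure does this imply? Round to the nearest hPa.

907 hPa

ΔP = (V / 6)^(1/0.649) = (123/6)^1.541.
123/6 = 20.500; 20.500^1.541 ≈ 105.00 hPa.
P_c = 1012 − 105.00 = 907.00 ≈ 907 hPa.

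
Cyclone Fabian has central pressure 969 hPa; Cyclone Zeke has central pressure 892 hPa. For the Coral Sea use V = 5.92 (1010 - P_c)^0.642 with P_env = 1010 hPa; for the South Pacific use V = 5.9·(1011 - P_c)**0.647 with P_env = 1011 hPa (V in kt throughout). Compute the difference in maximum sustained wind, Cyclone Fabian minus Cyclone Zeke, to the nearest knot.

-66 kt

Cyclone Fabian: ΔP = 41; V ≈ 5.92 × 41^0.642 ≈ 64.23 kt.
Cyclone Zeke: ΔP = 119; V ≈ 5.9 × 119^0.647 ≈ 129.94 kt.
Difference ≈ 64.23 − 129.94 = -65.71 → -66 kt.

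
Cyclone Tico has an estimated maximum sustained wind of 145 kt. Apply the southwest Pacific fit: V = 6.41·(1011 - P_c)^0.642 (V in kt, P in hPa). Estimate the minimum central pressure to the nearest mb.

ΔP = (V / 6.41)^(1/0.642) = (145/6.41)^1.558.
145/6.41 = 22.621; 22.621^1.558 ≈ 128.77 mb.
P_c = 1011 − 128.77 = 882.23 ≈ 882 mb.

882 mb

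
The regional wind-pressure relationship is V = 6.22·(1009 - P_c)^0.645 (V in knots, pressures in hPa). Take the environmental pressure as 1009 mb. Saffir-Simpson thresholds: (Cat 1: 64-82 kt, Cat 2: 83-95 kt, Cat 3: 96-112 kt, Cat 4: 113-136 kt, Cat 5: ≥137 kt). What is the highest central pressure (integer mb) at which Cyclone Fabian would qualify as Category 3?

Category 3 begins at V = 96 kt.
Required ΔP = (96/6.22)^(1/0.645) = 15.434^1.550 ≈ 69.60 mb.
P_c ≤ 1009 − 69.60 = 939.40, so the highest integer P_c is 939 mb.

939 mb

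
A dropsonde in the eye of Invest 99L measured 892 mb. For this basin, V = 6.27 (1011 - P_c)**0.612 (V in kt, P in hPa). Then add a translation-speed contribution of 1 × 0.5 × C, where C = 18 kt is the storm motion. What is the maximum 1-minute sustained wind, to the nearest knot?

ΔP = 1011 − 892 = 119 mb.
119^0.612 ≈ 18.631.
V ≈ 6.27 × 18.631 ≈ 116.8 kt.
Translation term: 1 × 0.5 × 18 = 9 kt.
Corrected V ≈ 125.8 kt → 126 kt.

126 kt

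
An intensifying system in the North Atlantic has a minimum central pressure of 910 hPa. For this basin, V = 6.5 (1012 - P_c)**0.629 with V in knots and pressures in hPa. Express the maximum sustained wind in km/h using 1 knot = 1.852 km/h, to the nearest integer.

ΔP = 1012 − 910 = 102 hPa.
V ≈ 6.5 × 102^0.629 = 6.5 × 18.340 ≈ 119.213 kt.
119.213 × 1.852 ≈ 220.78 km/h → 221 km/h.

221 km/h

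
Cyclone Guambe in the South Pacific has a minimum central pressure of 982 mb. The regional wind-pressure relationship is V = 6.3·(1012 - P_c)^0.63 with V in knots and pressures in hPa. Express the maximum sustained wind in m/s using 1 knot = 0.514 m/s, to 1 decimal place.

ΔP = 1012 − 982 = 30 mb.
V ≈ 6.3 × 30^0.63 = 6.3 × 8.523 ≈ 53.694 kt.
53.694 × 0.514 ≈ 27.60 m/s → 27.6 m/s.

27.6 m/s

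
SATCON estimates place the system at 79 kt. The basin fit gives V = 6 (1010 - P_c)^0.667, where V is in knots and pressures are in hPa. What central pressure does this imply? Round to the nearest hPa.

ΔP = (V / 6)^(1/0.667) = (79/6)^1.499.
79/6 = 13.167; 13.167^1.499 ≈ 47.68 hPa.
P_c = 1010 − 47.68 = 962.32 ≈ 962 hPa.

962 hPa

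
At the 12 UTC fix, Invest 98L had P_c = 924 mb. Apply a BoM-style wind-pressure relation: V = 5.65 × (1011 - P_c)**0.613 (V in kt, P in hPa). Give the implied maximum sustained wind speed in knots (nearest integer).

ΔP = 1011 − 924 = 87 mb.
87^0.613 ≈ 15.450.
V ≈ 5.65 × 15.450 ≈ 87.3 kt.

87 kt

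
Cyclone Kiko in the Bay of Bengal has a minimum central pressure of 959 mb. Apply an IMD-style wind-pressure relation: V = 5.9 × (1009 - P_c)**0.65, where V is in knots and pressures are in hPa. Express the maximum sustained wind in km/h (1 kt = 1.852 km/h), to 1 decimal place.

ΔP = 1009 − 959 = 50 mb.
V ≈ 5.9 × 50^0.65 = 5.9 × 12.715 ≈ 75.021 kt.
75.021 × 1.852 ≈ 138.94 km/h → 138.9 km/h.

138.9 km/h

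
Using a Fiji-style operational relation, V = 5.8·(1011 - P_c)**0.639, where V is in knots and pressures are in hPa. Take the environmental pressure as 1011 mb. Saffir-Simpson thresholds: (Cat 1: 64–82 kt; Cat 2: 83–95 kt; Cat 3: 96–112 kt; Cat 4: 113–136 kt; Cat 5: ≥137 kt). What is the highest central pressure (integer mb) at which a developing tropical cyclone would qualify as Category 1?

968 mb

Category 1 begins at V = 64 kt.
Required ΔP = (64/5.8)^(1/0.639) = 11.034^1.565 ≈ 42.84 mb.
P_c ≤ 1011 − 42.84 = 968.16, so the highest integer P_c is 968 mb.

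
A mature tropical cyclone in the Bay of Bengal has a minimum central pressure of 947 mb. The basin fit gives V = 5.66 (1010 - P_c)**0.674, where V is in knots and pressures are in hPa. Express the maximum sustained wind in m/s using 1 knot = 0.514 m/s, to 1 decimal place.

ΔP = 1010 − 947 = 63 mb.
V ≈ 5.66 × 63^0.674 = 5.66 × 16.321 ≈ 92.379 kt.
92.379 × 0.514 ≈ 47.48 m/s → 47.5 m/s.

47.5 m/s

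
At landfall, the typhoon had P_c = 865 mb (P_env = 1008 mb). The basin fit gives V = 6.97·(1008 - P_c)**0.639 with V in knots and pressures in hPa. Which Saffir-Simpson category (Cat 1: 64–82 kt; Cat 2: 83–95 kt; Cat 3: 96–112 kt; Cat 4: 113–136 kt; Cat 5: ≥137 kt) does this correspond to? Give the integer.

5

ΔP = 1008 − 865 = 143 mb.
V ≈ 6.97 × 143^0.639 = 6.97 × 23.84 ≈ 166 kt.
166 kt falls in the Category 5 band.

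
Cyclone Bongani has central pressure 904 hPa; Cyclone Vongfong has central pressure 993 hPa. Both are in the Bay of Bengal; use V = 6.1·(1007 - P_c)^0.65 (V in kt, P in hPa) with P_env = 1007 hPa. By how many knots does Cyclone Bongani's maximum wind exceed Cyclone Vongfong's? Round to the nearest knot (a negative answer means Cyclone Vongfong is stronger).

Cyclone Bongani: ΔP = 103; V ≈ 6.1 × 103^0.65 ≈ 124.07 kt.
Cyclone Vongfong: ΔP = 14; V ≈ 6.1 × 14^0.65 ≈ 33.91 kt.
Difference ≈ 124.07 − 33.91 = 90.16 → 90 kt.

90 kt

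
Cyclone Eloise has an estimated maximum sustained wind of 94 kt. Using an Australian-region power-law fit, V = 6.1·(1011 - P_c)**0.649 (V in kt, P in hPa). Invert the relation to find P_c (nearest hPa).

ΔP = (V / 6.1)^(1/0.649) = (94/6.1)^1.541.
94/6.1 = 15.410; 15.410^1.541 ≈ 67.64 hPa.
P_c = 1011 − 67.64 = 943.36 ≈ 943 hPa.

943 hPa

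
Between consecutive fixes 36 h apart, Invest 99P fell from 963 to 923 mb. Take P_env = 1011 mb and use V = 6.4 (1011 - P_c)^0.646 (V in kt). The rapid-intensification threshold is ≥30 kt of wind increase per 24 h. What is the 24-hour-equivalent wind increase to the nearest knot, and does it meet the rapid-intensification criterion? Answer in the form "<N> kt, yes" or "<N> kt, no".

V₁: ΔP = 48, V ≈ 6.4 × 48^0.646 ≈ 78.03 kt.
V₂: ΔP = 88, V ≈ 6.4 × 88^0.646 ≈ 115.43 kt.
ΔV over 36 h = 37.40 kt → 24 h equivalent = 37.40 × 24/36 ≈ 24.93 kt.
25 kt < 30 kt ⇒ not rapid intensification.

25 kt, no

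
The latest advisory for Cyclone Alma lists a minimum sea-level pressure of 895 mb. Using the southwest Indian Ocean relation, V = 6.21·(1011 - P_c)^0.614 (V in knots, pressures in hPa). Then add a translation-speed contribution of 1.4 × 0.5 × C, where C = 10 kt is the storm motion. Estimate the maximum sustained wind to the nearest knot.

ΔP = 1011 − 895 = 116 mb.
116^0.614 ≈ 18.517.
V ≈ 6.21 × 18.517 ≈ 115.0 kt.
Translation term: 1.4 × 0.5 × 10 = 7 kt.
Corrected V ≈ 122 kt → 122 kt.

122 kt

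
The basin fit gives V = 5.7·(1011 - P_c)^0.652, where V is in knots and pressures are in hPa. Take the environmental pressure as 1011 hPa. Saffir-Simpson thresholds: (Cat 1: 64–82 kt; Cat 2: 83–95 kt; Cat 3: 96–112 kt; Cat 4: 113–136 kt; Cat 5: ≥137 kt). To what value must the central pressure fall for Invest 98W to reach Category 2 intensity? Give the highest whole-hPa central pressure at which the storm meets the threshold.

950 hPa

Category 2 begins at V = 83 kt.
Required ΔP = (83/5.7)^(1/0.652) = 14.561^1.534 ≈ 60.82 hPa.
P_c ≤ 1011 − 60.82 = 950.18, so the highest integer P_c is 950 hPa.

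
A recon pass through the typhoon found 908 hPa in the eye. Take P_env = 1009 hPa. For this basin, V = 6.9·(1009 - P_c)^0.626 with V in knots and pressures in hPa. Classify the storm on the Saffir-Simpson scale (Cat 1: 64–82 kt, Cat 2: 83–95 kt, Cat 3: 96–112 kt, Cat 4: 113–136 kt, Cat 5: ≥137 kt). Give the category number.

4

ΔP = 1009 − 908 = 101 hPa.
V ≈ 6.9 × 101^0.626 = 6.9 × 17.98 ≈ 124 kt.
124 kt falls in the Category 4 band.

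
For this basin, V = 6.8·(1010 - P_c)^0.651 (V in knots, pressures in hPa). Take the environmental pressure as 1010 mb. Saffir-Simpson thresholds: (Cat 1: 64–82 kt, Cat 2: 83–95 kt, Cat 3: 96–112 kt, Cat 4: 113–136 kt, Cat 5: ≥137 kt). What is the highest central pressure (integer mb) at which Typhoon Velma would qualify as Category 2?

Category 2 begins at V = 83 kt.
Required ΔP = (83/6.8)^(1/0.651) = 12.206^1.536 ≈ 46.67 mb.
P_c ≤ 1010 − 46.67 = 963.33, so the highest integer P_c is 963 mb.

963 mb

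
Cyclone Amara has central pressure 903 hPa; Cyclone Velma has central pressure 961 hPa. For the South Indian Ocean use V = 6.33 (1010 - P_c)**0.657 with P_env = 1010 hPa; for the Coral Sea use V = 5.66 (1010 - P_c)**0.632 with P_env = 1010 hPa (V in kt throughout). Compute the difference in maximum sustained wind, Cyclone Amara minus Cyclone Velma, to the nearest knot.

Cyclone Amara: ΔP = 107; V ≈ 6.33 × 107^0.657 ≈ 136.37 kt.
Cyclone Velma: ΔP = 49; V ≈ 5.66 × 49^0.632 ≈ 66.22 kt.
Difference ≈ 136.37 − 66.22 = 70.15 → 70 kt.

70 kt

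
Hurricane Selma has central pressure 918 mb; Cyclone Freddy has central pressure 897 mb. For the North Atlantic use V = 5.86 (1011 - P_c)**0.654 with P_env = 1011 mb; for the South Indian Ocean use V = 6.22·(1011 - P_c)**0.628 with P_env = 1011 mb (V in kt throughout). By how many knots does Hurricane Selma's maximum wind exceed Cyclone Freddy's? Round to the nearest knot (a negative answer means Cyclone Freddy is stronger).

Hurricane Selma: ΔP = 93; V ≈ 5.86 × 93^0.654 ≈ 113.58 kt.
Cyclone Freddy: ΔP = 114; V ≈ 6.22 × 114^0.628 ≈ 121.77 kt.
Difference ≈ 113.58 − 121.77 = -8.19 → -8 kt.

-8 kt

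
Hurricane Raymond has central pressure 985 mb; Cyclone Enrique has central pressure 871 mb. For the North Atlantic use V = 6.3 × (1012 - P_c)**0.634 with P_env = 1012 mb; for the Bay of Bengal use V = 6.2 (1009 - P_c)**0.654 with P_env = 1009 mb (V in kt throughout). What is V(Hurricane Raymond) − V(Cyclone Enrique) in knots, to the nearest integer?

-105 kt

Hurricane Raymond: ΔP = 27; V ≈ 6.3 × 27^0.634 ≈ 50.91 kt.
Cyclone Enrique: ΔP = 138; V ≈ 6.2 × 138^0.654 ≈ 155.55 kt.
Difference ≈ 50.91 − 155.55 = -104.64 → -105 kt.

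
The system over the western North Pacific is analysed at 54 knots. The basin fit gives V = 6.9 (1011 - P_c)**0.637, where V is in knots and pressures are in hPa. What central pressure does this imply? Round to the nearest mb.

ΔP = (V / 6.9)^(1/0.637) = (54/6.9)^1.570.
54/6.9 = 7.826; 7.826^1.570 ≈ 25.28 mb.
P_c = 1011 − 25.28 = 985.72 ≈ 986 mb.

986 mb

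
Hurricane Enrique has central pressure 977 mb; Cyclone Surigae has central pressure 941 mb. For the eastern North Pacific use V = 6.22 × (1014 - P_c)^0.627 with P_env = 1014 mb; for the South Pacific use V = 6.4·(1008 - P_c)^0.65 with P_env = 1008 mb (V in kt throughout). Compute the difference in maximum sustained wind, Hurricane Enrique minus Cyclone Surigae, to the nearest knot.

Hurricane Enrique: ΔP = 37; V ≈ 6.22 × 37^0.627 ≈ 59.85 kt.
Cyclone Surigae: ΔP = 67; V ≈ 6.4 × 67^0.65 ≈ 98.43 kt.
Difference ≈ 59.85 − 98.43 = -38.58 → -39 kt.

-39 kt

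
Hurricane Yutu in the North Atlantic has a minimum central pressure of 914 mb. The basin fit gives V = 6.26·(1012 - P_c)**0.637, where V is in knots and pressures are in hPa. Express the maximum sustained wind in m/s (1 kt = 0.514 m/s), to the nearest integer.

ΔP = 1012 − 914 = 98 mb.
V ≈ 6.26 × 98^0.637 = 6.26 × 18.553 ≈ 116.141 kt.
116.141 × 0.514 ≈ 59.70 m/s → 60 m/s.

60 m/s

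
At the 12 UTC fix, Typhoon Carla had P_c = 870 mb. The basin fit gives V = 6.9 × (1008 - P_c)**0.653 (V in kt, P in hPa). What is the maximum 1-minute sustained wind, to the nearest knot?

172 kt

ΔP = 1008 − 870 = 138 mb.
138^0.653 ≈ 24.966.
V ≈ 6.9 × 24.966 ≈ 172.3 kt.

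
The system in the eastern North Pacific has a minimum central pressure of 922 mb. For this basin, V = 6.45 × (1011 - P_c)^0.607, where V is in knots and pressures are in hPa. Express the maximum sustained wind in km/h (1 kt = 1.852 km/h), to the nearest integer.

182 km/h

ΔP = 1011 − 922 = 89 mb.
V ≈ 6.45 × 89^0.607 = 6.45 × 15.250 ≈ 98.365 kt.
98.365 × 1.852 ≈ 182.17 km/h → 182 km/h.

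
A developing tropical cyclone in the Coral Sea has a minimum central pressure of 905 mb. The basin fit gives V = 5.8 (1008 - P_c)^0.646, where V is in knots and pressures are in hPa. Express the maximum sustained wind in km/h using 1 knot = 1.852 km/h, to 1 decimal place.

ΔP = 1008 − 905 = 103 mb.
V ≈ 5.8 × 103^0.646 = 5.8 × 19.966 ≈ 115.803 kt.
115.803 × 1.852 ≈ 214.47 km/h → 214.5 km/h.

214.5 km/h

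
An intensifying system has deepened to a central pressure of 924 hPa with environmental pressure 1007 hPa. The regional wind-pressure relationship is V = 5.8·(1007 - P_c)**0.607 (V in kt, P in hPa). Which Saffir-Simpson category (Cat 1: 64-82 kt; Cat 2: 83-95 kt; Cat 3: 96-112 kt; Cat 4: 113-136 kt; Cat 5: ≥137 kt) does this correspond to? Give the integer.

2

ΔP = 1007 − 924 = 83 hPa.
V ≈ 5.8 × 83^0.607 = 5.8 × 14.62 ≈ 85 kt.
85 kt falls in the Category 2 band.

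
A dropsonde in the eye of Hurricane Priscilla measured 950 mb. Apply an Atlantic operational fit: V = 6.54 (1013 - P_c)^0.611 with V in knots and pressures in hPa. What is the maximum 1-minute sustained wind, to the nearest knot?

82 kt

ΔP = 1013 − 950 = 63 mb.
63^0.611 ≈ 12.572.
V ≈ 6.54 × 12.572 ≈ 82.2 kt.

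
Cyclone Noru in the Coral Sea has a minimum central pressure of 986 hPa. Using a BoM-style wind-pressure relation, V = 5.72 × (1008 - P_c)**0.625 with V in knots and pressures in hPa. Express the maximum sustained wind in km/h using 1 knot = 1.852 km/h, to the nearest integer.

ΔP = 1008 − 986 = 22 hPa.
V ≈ 5.72 × 22^0.625 = 5.72 × 6.903 ≈ 39.483 kt.
39.483 × 1.852 ≈ 73.12 km/h → 73 km/h.

73 km/h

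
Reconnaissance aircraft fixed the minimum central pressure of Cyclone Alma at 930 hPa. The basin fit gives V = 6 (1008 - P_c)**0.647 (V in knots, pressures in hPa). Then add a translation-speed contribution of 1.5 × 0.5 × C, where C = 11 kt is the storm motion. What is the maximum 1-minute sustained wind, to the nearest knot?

109 kt

ΔP = 1008 − 930 = 78 hPa.
78^0.647 ≈ 16.757.
V ≈ 6 × 16.757 ≈ 100.5 kt.
Translation term: 1.5 × 0.5 × 11 = 8.25 kt.
Corrected V ≈ 108.75 kt → 109 kt.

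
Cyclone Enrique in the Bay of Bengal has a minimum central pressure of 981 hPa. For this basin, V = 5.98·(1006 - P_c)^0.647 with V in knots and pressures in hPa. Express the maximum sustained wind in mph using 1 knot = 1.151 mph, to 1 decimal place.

ΔP = 1006 − 981 = 25 hPa.
V ≈ 5.98 × 25^0.647 = 5.98 × 8.025 ≈ 47.992 kt.
47.992 × 1.151 ≈ 55.24 mph → 55.2 mph.

55.2 mph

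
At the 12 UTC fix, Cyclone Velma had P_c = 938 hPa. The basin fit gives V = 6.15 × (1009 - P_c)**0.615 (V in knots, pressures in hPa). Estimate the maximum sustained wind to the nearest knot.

ΔP = 1009 − 938 = 71 hPa.
71^0.615 ≈ 13.757.
V ≈ 6.15 × 13.757 ≈ 84.6 kt.

85 kt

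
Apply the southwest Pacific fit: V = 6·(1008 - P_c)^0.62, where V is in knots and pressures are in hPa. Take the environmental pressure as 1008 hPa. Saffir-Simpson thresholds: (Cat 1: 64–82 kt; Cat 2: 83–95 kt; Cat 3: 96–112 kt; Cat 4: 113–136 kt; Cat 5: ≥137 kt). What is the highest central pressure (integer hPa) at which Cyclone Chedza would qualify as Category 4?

894 hPa

Category 4 begins at V = 113 kt.
Required ΔP = (113/6)^(1/0.62) = 18.833^1.613 ≈ 113.85 hPa.
P_c ≤ 1008 − 113.85 = 894.15, so the highest integer P_c is 894 hPa.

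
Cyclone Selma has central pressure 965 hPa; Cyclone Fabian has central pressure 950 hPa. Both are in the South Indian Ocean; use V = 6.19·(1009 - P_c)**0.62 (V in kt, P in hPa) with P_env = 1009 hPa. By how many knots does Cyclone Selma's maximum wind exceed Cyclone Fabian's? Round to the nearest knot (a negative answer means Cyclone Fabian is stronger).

-13 kt

Cyclone Selma: ΔP = 44; V ≈ 6.19 × 44^0.62 ≈ 64.66 kt.
Cyclone Fabian: ΔP = 59; V ≈ 6.19 × 59^0.62 ≈ 77.56 kt.
Difference ≈ 64.66 − 77.56 = -12.90 → -13 kt.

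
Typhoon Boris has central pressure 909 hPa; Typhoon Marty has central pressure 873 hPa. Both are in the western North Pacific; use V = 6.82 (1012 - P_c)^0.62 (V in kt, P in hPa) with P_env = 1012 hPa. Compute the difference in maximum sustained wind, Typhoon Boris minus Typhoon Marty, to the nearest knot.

-25 kt

Typhoon Boris: ΔP = 103; V ≈ 6.82 × 103^0.62 ≈ 120.71 kt.
Typhoon Marty: ΔP = 139; V ≈ 6.82 × 139^0.62 ≈ 145.36 kt.
Difference ≈ 120.71 − 145.36 = -24.65 → -25 kt.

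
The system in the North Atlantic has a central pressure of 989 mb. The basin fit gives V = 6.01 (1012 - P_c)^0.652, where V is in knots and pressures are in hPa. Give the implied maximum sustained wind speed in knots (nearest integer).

ΔP = 1012 − 989 = 23 mb.
23^0.652 ≈ 7.724.
V ≈ 6.01 × 7.724 ≈ 46.4 kt.

46 kt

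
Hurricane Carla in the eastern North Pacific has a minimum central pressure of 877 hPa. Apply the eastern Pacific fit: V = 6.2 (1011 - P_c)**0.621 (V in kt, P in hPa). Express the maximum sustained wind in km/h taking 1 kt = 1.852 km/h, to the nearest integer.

ΔP = 1011 − 877 = 134 hPa.
V ≈ 6.2 × 134^0.621 = 6.2 × 20.938 ≈ 129.815 kt.
129.815 × 1.852 ≈ 240.42 km/h → 240 km/h.

240 km/h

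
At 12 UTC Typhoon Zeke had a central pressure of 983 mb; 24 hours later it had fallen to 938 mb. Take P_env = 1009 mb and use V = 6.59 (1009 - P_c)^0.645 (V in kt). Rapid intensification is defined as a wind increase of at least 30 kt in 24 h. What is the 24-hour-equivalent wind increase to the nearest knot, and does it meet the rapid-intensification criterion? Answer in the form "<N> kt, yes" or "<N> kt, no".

49 kt, yes

V₁: ΔP = 26, V ≈ 6.59 × 26^0.645 ≈ 53.89 kt.
V₂: ΔP = 71, V ≈ 6.59 × 71^0.645 ≈ 103.03 kt.
ΔV over 24 h = 49.14 kt → 24 h equivalent = 49.14 × 24/24 ≈ 49.14 kt.
49 kt ≥ 30 kt ⇒ rapid intensification.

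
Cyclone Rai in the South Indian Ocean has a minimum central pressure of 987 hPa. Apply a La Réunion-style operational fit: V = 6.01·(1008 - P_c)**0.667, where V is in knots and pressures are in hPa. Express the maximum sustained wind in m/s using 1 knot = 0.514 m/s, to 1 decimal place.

ΔP = 1008 − 987 = 21 hPa.
V ≈ 6.01 × 21^0.667 = 6.01 × 7.619 ≈ 45.793 kt.
45.793 × 0.514 ≈ 23.54 m/s → 23.5 m/s.

23.5 m/s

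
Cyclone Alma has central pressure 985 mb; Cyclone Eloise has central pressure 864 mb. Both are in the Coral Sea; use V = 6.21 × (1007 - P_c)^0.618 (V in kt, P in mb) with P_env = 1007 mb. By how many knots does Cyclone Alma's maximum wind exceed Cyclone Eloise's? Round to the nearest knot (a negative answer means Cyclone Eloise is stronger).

Cyclone Alma: ΔP = 22; V ≈ 6.21 × 22^0.618 ≈ 41.95 kt.
Cyclone Eloise: ΔP = 143; V ≈ 6.21 × 143^0.618 ≈ 133.38 kt.
Difference ≈ 41.95 − 133.38 = -91.43 → -91 kt.

-91 kt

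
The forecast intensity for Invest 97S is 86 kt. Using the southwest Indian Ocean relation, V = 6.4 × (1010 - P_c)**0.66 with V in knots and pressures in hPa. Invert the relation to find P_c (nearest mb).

ΔP = (V / 6.4)^(1/0.66) = (86/6.4)^1.515.
86/6.4 = 13.438; 13.438^1.515 ≈ 51.24 mb.
P_c = 1010 − 51.24 = 958.76 ≈ 959 mb.

959 mb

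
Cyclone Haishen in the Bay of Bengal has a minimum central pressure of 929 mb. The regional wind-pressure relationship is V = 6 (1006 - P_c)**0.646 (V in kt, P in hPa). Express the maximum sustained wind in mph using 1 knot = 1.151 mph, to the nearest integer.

ΔP = 1006 − 929 = 77 mb.
V ≈ 6 × 77^0.646 = 6 × 16.545 ≈ 99.271 kt.
99.271 × 1.151 ≈ 114.26 mph → 114 mph.

114 mph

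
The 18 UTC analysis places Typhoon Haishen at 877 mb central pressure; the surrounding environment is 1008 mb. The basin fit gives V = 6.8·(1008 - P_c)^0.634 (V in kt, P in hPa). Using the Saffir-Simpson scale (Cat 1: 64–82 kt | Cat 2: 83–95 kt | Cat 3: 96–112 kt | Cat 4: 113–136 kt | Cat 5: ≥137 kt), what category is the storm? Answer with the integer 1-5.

ΔP = 1008 − 877 = 131 mb.
V ≈ 6.8 × 131^0.634 = 6.8 × 22.00 ≈ 150 kt.
150 kt falls in the Category 5 band.

5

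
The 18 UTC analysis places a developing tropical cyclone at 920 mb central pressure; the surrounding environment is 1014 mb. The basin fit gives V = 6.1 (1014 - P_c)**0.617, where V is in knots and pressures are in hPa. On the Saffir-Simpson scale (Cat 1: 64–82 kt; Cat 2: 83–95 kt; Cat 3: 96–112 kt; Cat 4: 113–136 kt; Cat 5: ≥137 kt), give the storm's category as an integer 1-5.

ΔP = 1014 − 920 = 94 mb.
V ≈ 6.1 × 94^0.617 = 6.1 × 16.50 ≈ 101 kt.
101 kt falls in the Category 3 band.

3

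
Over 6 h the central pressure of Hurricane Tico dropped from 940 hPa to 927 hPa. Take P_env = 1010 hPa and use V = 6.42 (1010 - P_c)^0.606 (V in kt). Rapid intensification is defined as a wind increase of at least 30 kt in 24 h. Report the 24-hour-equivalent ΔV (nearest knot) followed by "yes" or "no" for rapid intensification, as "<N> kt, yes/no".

V₁: ΔP = 70, V ≈ 6.42 × 70^0.606 ≈ 84.27 kt.
V₂: ΔP = 83, V ≈ 6.42 × 83^0.606 ≈ 93.43 kt.
ΔV over 6 h = 9.16 kt → 24 h equivalent = 9.16 × 24/6 ≈ 36.64 kt.
37 kt ≥ 30 kt ⇒ rapid intensification.

37 kt, yes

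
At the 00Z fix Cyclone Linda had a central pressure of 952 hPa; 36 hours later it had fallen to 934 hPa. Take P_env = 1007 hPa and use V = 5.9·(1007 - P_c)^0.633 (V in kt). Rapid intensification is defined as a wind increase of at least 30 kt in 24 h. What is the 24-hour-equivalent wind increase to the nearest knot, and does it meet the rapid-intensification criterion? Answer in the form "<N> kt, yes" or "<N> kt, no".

V₁: ΔP = 55, V ≈ 5.9 × 55^0.633 ≈ 74.56 kt.
V₂: ΔP = 73, V ≈ 5.9 × 73^0.633 ≈ 89.19 kt.
ΔV over 36 h = 14.63 kt → 24 h equivalent = 14.63 × 24/36 ≈ 9.75 kt.
10 kt < 30 kt ⇒ not rapid intensification.

10 kt, no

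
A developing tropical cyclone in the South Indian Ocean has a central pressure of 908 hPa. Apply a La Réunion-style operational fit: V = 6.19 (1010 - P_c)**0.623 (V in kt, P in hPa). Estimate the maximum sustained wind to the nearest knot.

ΔP = 1010 − 908 = 102 hPa.
102^0.623 ≈ 17.838.
V ≈ 6.19 × 17.838 ≈ 110.4 kt.

110 kt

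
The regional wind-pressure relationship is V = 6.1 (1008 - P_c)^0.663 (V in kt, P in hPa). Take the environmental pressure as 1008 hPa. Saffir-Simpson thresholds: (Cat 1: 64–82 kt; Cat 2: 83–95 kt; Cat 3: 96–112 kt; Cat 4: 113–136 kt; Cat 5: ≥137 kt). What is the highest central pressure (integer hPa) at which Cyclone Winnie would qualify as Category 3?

944 hPa

Category 3 begins at V = 96 kt.
Required ΔP = (96/6.1)^(1/0.663) = 15.738^1.508 ≈ 63.88 hPa.
P_c ≤ 1008 − 63.88 = 944.12, so the highest integer P_c is 944 hPa.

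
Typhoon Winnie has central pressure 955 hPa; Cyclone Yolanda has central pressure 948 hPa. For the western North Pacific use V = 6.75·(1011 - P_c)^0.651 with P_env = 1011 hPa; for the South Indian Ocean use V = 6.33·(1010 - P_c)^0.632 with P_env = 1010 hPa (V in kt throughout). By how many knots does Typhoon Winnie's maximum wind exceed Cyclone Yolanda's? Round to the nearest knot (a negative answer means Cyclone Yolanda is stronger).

Typhoon Winnie: ΔP = 56; V ≈ 6.75 × 56^0.651 ≈ 92.76 kt.
Cyclone Yolanda: ΔP = 62; V ≈ 6.33 × 62^0.632 ≈ 85.94 kt.
Difference ≈ 92.76 − 85.94 = 6.82 → 7 kt.

7 kt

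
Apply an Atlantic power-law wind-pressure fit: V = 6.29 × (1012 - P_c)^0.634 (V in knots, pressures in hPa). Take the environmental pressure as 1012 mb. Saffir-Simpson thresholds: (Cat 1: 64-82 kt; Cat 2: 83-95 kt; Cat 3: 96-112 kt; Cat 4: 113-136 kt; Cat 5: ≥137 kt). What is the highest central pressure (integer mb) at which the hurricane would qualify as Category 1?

973 mb

Category 1 begins at V = 64 kt.
Required ΔP = (64/6.29)^(1/0.634) = 10.175^1.577 ≈ 38.83 mb.
P_c ≤ 1012 − 38.83 = 973.17, so the highest integer P_c is 973 mb.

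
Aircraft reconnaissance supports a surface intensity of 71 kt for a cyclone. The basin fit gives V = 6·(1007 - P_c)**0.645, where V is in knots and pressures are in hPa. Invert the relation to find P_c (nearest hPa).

ΔP = (V / 6)^(1/0.645) = (71/6)^1.550.
71/6 = 11.833; 11.833^1.550 ≈ 46.10 hPa.
P_c = 1007 − 46.10 = 960.90 ≈ 961 hPa.

961 hPa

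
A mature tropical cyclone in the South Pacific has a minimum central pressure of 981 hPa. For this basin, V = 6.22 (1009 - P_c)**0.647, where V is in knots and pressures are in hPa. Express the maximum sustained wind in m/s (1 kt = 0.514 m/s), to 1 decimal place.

ΔP = 1009 − 981 = 28 hPa.
V ≈ 6.22 × 28^0.647 = 6.22 × 8.636 ≈ 53.716 kt.
53.716 × 0.514 ≈ 27.61 m/s → 27.6 m/s.

27.6 m/s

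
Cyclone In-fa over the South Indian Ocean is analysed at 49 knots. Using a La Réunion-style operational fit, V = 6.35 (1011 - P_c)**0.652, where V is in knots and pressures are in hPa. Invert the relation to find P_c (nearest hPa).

ΔP = (V / 6.35)^(1/0.652) = (49/6.35)^1.534.
49/6.35 = 7.717; 7.717^1.534 ≈ 22.97 hPa.
P_c = 1011 − 22.97 = 988.03 ≈ 988 hPa.

988 hPa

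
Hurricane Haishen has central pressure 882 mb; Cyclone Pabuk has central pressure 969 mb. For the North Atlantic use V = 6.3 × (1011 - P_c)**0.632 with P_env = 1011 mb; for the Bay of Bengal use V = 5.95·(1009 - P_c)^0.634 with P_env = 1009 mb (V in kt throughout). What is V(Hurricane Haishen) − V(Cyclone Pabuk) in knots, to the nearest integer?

Hurricane Haishen: ΔP = 129; V ≈ 6.3 × 129^0.632 ≈ 135.90 kt.
Cyclone Pabuk: ΔP = 40; V ≈ 5.95 × 40^0.634 ≈ 61.69 kt.
Difference ≈ 135.90 − 61.69 = 74.21 → 74 kt.

74 kt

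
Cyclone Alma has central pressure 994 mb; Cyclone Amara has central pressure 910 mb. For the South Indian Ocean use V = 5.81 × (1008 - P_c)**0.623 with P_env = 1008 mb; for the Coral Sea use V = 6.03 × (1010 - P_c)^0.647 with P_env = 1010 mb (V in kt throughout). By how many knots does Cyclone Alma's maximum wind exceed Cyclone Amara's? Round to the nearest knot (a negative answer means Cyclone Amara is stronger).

Cyclone Alma: ΔP = 14; V ≈ 5.81 × 14^0.623 ≈ 30.08 kt.
Cyclone Amara: ΔP = 100; V ≈ 6.03 × 100^0.647 ≈ 118.66 kt.
Difference ≈ 30.08 − 118.66 = -88.58 → -89 kt.

-89 kt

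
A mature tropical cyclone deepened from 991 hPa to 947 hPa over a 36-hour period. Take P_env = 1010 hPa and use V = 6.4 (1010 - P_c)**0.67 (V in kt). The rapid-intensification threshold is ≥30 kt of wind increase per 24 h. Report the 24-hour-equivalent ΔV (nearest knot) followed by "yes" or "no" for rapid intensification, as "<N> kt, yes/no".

38 kt, yes

V₁: ΔP = 19, V ≈ 6.4 × 19^0.67 ≈ 46.02 kt.
V₂: ΔP = 63, V ≈ 6.4 × 63^0.67 ≈ 102.74 kt.
ΔV over 36 h = 56.72 kt → 24 h equivalent = 56.72 × 24/36 ≈ 37.81 kt.
38 kt ≥ 30 kt ⇒ rapid intensification.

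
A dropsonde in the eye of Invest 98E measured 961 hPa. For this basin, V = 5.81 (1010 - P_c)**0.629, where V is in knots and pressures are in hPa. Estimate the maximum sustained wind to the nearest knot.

ΔP = 1010 − 961 = 49 hPa.
49^0.629 ≈ 11.565.
V ≈ 5.81 × 11.565 ≈ 67.2 kt.

67 kt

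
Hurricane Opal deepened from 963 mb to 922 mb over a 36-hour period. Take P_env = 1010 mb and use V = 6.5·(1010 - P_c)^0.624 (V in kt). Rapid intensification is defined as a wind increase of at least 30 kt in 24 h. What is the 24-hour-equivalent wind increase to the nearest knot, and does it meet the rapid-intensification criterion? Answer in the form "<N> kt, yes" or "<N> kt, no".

V₁: ΔP = 47, V ≈ 6.5 × 47^0.624 ≈ 71.83 kt.
V₂: ΔP = 88, V ≈ 6.5 × 88^0.624 ≈ 106.24 kt.
ΔV over 36 h = 34.41 kt → 24 h equivalent = 34.41 × 24/36 ≈ 22.94 kt.
23 kt < 30 kt ⇒ not rapid intensification.

23 kt, no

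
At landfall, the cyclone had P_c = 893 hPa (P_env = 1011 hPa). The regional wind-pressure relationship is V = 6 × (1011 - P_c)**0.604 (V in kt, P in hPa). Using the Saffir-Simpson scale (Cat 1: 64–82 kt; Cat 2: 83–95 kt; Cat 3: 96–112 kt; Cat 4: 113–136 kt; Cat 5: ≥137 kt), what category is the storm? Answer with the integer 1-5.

3

ΔP = 1011 − 893 = 118 hPa.
V ≈ 6 × 118^0.604 = 6 × 17.84 ≈ 107 kt.
107 kt falls in the Category 3 band.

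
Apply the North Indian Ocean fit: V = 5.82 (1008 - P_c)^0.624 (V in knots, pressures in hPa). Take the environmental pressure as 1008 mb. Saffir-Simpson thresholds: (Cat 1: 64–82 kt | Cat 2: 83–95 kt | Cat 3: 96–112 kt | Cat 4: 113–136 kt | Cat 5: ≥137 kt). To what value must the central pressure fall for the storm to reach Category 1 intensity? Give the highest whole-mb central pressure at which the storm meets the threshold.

Category 1 begins at V = 64 kt.
Required ΔP = (64/5.82)^(1/0.624) = 10.997^1.603 ≈ 46.63 mb.
P_c ≤ 1008 − 46.63 = 961.37, so the highest integer P_c is 961 mb.

961 mb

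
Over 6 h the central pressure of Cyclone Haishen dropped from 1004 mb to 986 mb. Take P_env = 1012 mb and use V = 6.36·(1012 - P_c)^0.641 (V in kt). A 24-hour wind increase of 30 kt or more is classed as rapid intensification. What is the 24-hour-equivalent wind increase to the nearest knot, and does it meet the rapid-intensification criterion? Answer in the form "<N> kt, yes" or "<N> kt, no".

V₁: ΔP = 8, V ≈ 6.36 × 8^0.641 ≈ 24.12 kt.
V₂: ΔP = 26, V ≈ 6.36 × 26^0.641 ≈ 51.34 kt.
ΔV over 6 h = 27.22 kt → 24 h equivalent = 27.22 × 24/6 ≈ 108.88 kt.
109 kt ≥ 30 kt ⇒ rapid intensification.

109 kt, yes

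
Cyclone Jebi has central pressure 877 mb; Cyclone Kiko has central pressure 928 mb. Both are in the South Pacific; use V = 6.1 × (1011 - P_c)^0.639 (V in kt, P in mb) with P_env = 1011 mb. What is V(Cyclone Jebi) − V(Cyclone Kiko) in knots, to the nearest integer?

37 kt

Cyclone Jebi: ΔP = 134; V ≈ 6.1 × 134^0.639 ≈ 139.49 kt.
Cyclone Kiko: ΔP = 83; V ≈ 6.1 × 83^0.639 ≈ 102.71 kt.
Difference ≈ 139.49 − 102.71 = 36.78 → 37 kt.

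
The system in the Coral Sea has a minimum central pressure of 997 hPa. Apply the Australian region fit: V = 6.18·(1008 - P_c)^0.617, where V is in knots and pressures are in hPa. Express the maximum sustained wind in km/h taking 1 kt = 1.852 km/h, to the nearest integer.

50 km/h

ΔP = 1008 − 997 = 11 hPa.
V ≈ 6.18 × 11^0.617 = 6.18 × 4.391 ≈ 27.135 kt.
27.135 × 1.852 ≈ 50.25 km/h → 50 km/h.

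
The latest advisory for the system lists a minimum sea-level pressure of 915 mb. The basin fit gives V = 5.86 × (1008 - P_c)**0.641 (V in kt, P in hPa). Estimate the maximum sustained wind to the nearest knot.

ΔP = 1008 − 915 = 93 mb.
93^0.641 ≈ 18.272.
V ≈ 5.86 × 18.272 ≈ 107.1 kt.

107 kt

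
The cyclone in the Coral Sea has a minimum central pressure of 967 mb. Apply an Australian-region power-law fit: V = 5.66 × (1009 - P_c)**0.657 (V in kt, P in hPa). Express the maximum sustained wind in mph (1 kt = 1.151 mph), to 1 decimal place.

ΔP = 1009 − 967 = 42 mb.
V ≈ 5.66 × 42^0.657 = 5.66 × 11.654 ≈ 65.962 kt.
65.962 × 1.151 ≈ 75.92 mph → 75.9 mph.

75.9 mph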